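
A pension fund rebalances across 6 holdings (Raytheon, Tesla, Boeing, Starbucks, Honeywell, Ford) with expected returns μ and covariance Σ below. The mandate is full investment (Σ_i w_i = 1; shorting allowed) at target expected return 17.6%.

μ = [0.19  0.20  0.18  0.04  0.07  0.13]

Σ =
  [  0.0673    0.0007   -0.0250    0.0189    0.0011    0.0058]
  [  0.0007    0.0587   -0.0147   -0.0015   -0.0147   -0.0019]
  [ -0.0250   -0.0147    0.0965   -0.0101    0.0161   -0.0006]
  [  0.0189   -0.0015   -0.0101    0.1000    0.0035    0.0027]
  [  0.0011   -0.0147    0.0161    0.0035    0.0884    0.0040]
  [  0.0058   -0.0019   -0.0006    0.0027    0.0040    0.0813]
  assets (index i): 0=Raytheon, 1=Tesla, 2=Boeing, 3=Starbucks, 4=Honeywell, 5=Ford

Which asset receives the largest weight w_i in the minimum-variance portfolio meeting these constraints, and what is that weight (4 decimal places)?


Tesla (0.3146)

p=Σ⁻¹μ = [3.9168  4.4663  3.4372  0.0080  0.7957  1.4099]
q=Σ⁻¹𝟙 = [17.8082  24.6262  17.7879  8.1158  11.1306  10.9193]
a=μᵀp=2.495459  b=𝟙ᵀp=14.033900  c=𝟙ᵀq=90.388025  D=ac−b²=28.609248
λ₁=(c·0.176−b)/D = (90.388025·0.176−14.033900)/28.609248 = 0.065517
λ₂=(a−b·0.176)/D = (2.495459−14.033900·0.176)/28.609248 = 0.000891
w* = 0.065517·p + 0.000891·q:
  w_0 = 0.065517·3.9168 + 0.000891·17.8082 = 0.2725  (Raytheon)
  w_1 = 0.065517·4.4663 + 0.000891·24.6262 = 0.3146  (Tesla)
  w_2 = 0.065517·3.4372 + 0.000891·17.7879 = 0.2410  (Boeing)
  w_3 = 0.065517·0.0080 + 0.000891·8.1158 = 0.0078  (Starbucks)
  w_4 = 0.065517·0.7957 + 0.000891·11.1306 = 0.0620  (Honeywell)
  w_5 = 0.065517·1.4099 + 0.000891·10.9193 = 0.1021  (Ford)
Σw_i=1.0000  μᵀw=0.1760
σ²=wᵀΣw=λ₁·μ_p+λ₂ = 0.065517·0.176 + 0.000891 = 0.012422 ≈ 0.0124


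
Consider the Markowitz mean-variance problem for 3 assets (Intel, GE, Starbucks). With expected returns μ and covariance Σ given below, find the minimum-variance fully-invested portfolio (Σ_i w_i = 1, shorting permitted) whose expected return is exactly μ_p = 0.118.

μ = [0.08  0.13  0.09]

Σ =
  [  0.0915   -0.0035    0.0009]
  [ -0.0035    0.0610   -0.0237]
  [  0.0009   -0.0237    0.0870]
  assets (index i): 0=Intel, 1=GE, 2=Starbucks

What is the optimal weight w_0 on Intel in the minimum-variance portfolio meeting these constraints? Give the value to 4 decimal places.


g=Σ⁻¹μ = [0.9671  2.8906  1.8119]
h=Σ⁻¹𝟙 = [11.6717  24.0248  17.9182]
a=μᵀg=0.616217  b=𝟙ᵀg=5.669596  c=𝟙ᵀh=53.614683  D=ac−b²=0.893982
λ₁=(c·0.118−b)/D = (53.614683·0.118−5.669596)/0.893982 = 0.734843
λ₂=(a−b·0.118)/D = (0.616217−5.669596·0.118)/0.893982 = -0.059056
w* = 0.734843·g + -0.059056·h:
  w_0 = 0.734843·0.9671 + -0.059056·11.6717 = 0.0214  (Intel)
  w_1 = 0.734843·2.8906 + -0.059056·24.0248 = 0.7053  (GE)
  w_2 = 0.734843·1.8119 + -0.059056·17.9182 = 0.2733  (Starbucks)
Σw_i=1.0000  μᵀw=0.1180
σ²=wᵀΣw=λ₁·μ_p+λ₂ = 0.734843·0.118 + -0.059056 = 0.027656 ≈ 0.0277

0.0214


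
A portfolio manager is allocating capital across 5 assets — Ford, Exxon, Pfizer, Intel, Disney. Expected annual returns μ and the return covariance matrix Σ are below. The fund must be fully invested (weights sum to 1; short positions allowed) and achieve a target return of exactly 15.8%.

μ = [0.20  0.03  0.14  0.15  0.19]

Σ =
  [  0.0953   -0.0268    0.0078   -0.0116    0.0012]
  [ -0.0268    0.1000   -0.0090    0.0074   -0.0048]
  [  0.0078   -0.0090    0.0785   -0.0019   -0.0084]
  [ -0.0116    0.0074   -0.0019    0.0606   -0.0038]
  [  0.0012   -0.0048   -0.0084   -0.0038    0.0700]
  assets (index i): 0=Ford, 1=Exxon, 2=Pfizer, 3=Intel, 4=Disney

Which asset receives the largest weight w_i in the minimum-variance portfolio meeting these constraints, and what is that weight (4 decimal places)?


Disney (0.2616)

u=Σ⁻¹μ = [2.5757  1.0989  2.0668  3.0972  3.1616]
v=Σ⁻¹𝟙 = [15.5739  14.9858  15.2939  19.2565  17.9269]
a=μᵀu=1.902730  b=𝟙ᵀu=12.000080  c=𝟙ᵀv=83.036925  D=ac−b²=13.994916
λ₁=(c·0.158−b)/D = (83.036925·0.158−12.000080)/13.994916 = 0.080011
λ₂=(a−b·0.158)/D = (1.902730−12.000080·0.158)/13.994916 = 0.000480
w* = 0.080011·u + 0.000480·v:
  w_0 = 0.080011·2.5757 + 0.000480·15.5739 = 0.2136  (Ford)
  w_1 = 0.080011·1.0989 + 0.000480·14.9858 = 0.0951  (Exxon)
  w_2 = 0.080011·2.0668 + 0.000480·15.2939 = 0.1727  (Pfizer)
  w_3 = 0.080011·3.0972 + 0.000480·19.2565 = 0.2571  (Intel)
  w_4 = 0.080011·3.1616 + 0.000480·17.9269 = 0.2616  (Disney)
Σw_i=1.0000  μᵀw=0.1580
σ²=wᵀΣw=λ₁·μ_p+λ₂ = 0.080011·0.158 + 0.000480 = 0.013122 ≈ 0.0131


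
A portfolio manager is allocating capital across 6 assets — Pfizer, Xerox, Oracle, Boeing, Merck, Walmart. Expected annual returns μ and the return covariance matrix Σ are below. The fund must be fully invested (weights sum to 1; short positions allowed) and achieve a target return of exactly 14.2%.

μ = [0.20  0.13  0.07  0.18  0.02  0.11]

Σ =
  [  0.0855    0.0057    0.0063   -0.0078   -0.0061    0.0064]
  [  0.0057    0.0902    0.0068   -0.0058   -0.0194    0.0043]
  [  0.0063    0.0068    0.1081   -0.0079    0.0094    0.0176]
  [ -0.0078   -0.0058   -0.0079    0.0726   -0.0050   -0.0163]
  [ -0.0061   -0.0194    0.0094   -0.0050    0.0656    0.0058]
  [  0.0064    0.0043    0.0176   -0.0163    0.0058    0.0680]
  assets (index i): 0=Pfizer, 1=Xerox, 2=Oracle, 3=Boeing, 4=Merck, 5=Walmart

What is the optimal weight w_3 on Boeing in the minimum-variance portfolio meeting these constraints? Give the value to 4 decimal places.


0.3057

x=Σ⁻¹μ = [2.4545  1.6237  0.2417  3.4098  1.0663  1.9478]
y=Σ⁻¹𝟙 = [12.6598  15.0061  4.9704  21.5869  20.4918  14.7057]
a=μᵀx=1.568242  b=𝟙ᵀx=10.743787  c=𝟙ᵀy=89.420698  D=ac−b²=24.804310
λ₁=(c·0.142−b)/D = (89.420698·0.142−10.743787)/24.804310 = 0.078775
λ₂=(a−b·0.142)/D = (1.568242−10.743787·0.142)/24.804310 = 0.001718
w* = 0.078775·x + 0.001718·y:
  w_0 = 0.078775·2.4545 + 0.001718·12.6598 = 0.2151  (Pfizer)
  w_1 = 0.078775·1.6237 + 0.001718·15.0061 = 0.1537  (Xerox)
  w_2 = 0.078775·0.2417 + 0.001718·4.9704 = 0.0276  (Oracle)
  w_3 = 0.078775·3.4098 + 0.001718·21.5869 = 0.3057  (Boeing)
  w_4 = 0.078775·1.0663 + 0.001718·20.4918 = 0.1192  (Merck)
  w_5 = 0.078775·1.9478 + 0.001718·14.7057 = 0.1787  (Walmart)
Σw_i=1.0000  μᵀw=0.1420
σ²=wᵀΣw=λ₁·μ_p+λ₂ = 0.078775·0.142 + 0.001718 = 0.012904 ≈ 0.0129


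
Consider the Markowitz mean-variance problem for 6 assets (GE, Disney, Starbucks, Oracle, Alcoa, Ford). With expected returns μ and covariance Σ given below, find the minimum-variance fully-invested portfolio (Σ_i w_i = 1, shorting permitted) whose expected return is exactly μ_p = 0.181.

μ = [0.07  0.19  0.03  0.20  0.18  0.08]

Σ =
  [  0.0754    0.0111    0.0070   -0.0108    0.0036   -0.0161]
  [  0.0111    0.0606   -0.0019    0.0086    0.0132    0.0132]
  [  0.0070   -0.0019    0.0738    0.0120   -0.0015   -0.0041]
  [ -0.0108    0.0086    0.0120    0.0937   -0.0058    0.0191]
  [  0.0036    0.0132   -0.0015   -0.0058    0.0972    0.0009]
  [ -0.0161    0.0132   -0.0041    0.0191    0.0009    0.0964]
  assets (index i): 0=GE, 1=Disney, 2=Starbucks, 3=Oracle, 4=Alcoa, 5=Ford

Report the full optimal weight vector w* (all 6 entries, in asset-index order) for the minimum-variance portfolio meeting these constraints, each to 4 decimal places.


u=Σ⁻¹μ = [0.8525  2.2814  0.0954  2.0633  1.6328  0.2399]
v=Σ⁻¹𝟙 = [13.7929  8.9365  11.8576  8.4096  9.1539  10.2060]
a=μᵀu=1.221763  b=𝟙ᵀu=7.165273  c=𝟙ᵀv=62.356536  D=ac−b²=24.843767
λ₁=(c·0.181−b)/D = (62.356536·0.181−7.165273)/24.843767 = 0.165887
λ₂=(a−b·0.181)/D = (1.221763−7.165273·0.181)/24.843767 = -0.003025
w* = 0.165887·u + -0.003025·v:
  w_0 = 0.165887·0.8525 + -0.003025·13.7929 = 0.0997  (GE)
  w_1 = 0.165887·2.2814 + -0.003025·8.9365 = 0.3514  (Disney)
  w_2 = 0.165887·0.0954 + -0.003025·11.8576 = -0.0200  (Starbucks)
  w_3 = 0.165887·2.0633 + -0.003025·8.4096 = 0.3168  (Oracle)
  w_4 = 0.165887·1.6328 + -0.003025·9.1539 = 0.2432  (Alcoa)
  w_5 = 0.165887·0.2399 + -0.003025·10.2060 = 0.0089  (Ford)
Σw_i=1.0000  μᵀw=0.1810
σ²=wᵀΣw=λ₁·μ_p+λ₂ = 0.165887·0.181 + -0.003025 = 0.027001 ≈ 0.0270

0.0997  0.3514  -0.0200  0.3168  0.2432  0.0089


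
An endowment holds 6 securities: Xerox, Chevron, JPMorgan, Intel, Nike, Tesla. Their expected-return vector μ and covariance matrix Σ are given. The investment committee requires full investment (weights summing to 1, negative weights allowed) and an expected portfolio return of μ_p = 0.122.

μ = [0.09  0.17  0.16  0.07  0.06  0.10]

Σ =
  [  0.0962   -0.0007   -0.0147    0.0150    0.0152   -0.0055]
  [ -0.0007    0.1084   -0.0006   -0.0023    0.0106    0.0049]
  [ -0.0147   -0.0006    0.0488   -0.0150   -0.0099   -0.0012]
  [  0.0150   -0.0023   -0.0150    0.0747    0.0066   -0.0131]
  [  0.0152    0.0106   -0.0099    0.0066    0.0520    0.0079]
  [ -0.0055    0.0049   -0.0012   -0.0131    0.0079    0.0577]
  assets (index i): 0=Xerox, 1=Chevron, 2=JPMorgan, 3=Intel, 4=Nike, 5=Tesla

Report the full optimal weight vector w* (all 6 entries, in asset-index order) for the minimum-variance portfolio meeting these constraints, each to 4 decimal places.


u=Σ⁻¹μ = [1.3387  1.4721  4.4978  1.9308  0.7447  2.1656]
v=Σ⁻¹𝟙 = [11.2485  7.4961  33.8522  20.5213  15.0542  21.0686]
a=μᵀu=1.486781  b=𝟙ᵀu=12.149658  c=𝟙ᵀv=109.240910  D=ac−b²=14.803157
λ₁=(c·0.122−b)/D = (109.240910·0.122−12.149658)/14.803157 = 0.079560
λ₂=(a−b·0.122)/D = (1.486781−12.149658·0.122)/14.803157 = 0.000306
w* = 0.079560·u + 0.000306·v:
  w_0 = 0.079560·1.3387 + 0.000306·11.2485 = 0.1099  (Xerox)
  w_1 = 0.079560·1.4721 + 0.000306·7.4961 = 0.1194  (Chevron)
  w_2 = 0.079560·4.4978 + 0.000306·33.8522 = 0.3682  (JPMorgan)
  w_3 = 0.079560·1.9308 + 0.000306·20.5213 = 0.1599  (Intel)
  w_4 = 0.079560·0.7447 + 0.000306·15.0542 = 0.0638  (Nike)
  w_5 = 0.079560·2.1656 + 0.000306·21.0686 = 0.1787  (Tesla)
Σw_i=1.0000  μᵀw=0.1220
σ²=wᵀΣw=λ₁·μ_p+λ₂ = 0.079560·0.122 + 0.000306 = 0.010012 ≈ 0.0100

0.1099  0.1194  0.3682  0.1599  0.0638  0.1787


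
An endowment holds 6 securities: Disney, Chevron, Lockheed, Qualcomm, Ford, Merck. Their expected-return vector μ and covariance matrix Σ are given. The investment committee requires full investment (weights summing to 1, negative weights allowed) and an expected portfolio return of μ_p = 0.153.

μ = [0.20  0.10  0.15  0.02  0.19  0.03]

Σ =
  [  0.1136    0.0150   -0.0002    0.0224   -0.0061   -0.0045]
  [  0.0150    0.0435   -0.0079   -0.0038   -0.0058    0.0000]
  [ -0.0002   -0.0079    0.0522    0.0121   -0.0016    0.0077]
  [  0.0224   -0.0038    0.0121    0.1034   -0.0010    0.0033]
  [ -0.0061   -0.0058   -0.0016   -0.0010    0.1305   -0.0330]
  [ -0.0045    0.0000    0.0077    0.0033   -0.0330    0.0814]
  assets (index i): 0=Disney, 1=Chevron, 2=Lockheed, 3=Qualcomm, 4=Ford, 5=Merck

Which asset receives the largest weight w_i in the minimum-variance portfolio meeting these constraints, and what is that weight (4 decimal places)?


Lockheed (0.3477)

u=Σ⁻¹μ = [1.6649  2.5379  3.2923  -0.4709  1.9230  0.9478]
v=Σ⁻¹𝟙 = [5.2525  27.1554  19.7717  6.8409  13.4231  15.8695]
a=μᵀu=1.465008  b=𝟙ᵀu=9.895081  c=𝟙ᵀv=88.313113  D=ac−b²=31.466820
λ₁=(c·0.153−b)/D = (88.313113·0.153−9.895081)/31.466820 = 0.114941
λ₂=(a−b·0.153)/D = (1.465008−9.895081·0.153)/31.466820 = -0.001555
w* = 0.114941·u + -0.001555·v:
  w_0 = 0.114941·1.6649 + -0.001555·5.2525 = 0.1832  (Disney)
  w_1 = 0.114941·2.5379 + -0.001555·27.1554 = 0.2495  (Chevron)
  w_2 = 0.114941·3.2923 + -0.001555·19.7717 = 0.3477  (Lockheed)
  w_3 = 0.114941·-0.4709 + -0.001555·6.8409 = -0.0648  (Qualcomm)
  w_4 = 0.114941·1.9230 + -0.001555·13.4231 = 0.2002  (Ford)
  w_5 = 0.114941·0.9478 + -0.001555·15.8695 = 0.0843  (Merck)
Σw_i=1.0000  μᵀw=0.1530
σ²=wᵀΣw=λ₁·μ_p+λ₂ = 0.114941·0.153 + -0.001555 = 0.016031 ≈ 0.0160


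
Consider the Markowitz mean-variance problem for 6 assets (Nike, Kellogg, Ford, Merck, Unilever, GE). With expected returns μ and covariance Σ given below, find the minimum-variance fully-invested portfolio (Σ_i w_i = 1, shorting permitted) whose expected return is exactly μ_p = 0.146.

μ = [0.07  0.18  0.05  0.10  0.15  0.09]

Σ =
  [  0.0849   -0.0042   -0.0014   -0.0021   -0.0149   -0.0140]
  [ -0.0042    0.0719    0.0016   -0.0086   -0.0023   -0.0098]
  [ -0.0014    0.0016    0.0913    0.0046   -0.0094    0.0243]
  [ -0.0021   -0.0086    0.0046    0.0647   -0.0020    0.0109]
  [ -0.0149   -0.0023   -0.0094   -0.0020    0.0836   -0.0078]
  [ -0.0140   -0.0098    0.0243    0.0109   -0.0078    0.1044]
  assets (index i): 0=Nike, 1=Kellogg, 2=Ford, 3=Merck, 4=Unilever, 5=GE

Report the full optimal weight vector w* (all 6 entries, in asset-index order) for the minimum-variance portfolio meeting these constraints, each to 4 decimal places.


u=Σ⁻¹μ = [1.6547  3.0633  0.3304  1.8408  2.3740  1.2798]
v=Σ⁻¹𝟙 = [18.3405  18.8956  8.9176  16.5769  18.2101  11.3659]
a=μᵀu=1.339117  b=𝟙ᵀu=10.543064  c=𝟙ᵀv=92.306637  D=ac−b²=12.453222
λ₁=(c·0.146−b)/D = (92.306637·0.146−10.543064)/12.453222 = 0.235578
λ₂=(a−b·0.146)/D = (1.339117−10.543064·0.146)/12.453222 = -0.016074
w* = 0.235578·u + -0.016074·v:
  w_0 = 0.235578·1.6547 + -0.016074·18.3405 = 0.0950  (Nike)
  w_1 = 0.235578·3.0633 + -0.016074·18.8956 = 0.4179  (Kellogg)
  w_2 = 0.235578·0.3304 + -0.016074·8.9176 = -0.0655  (Ford)
  w_3 = 0.235578·1.8408 + -0.016074·16.5769 = 0.1672  (Merck)
  w_4 = 0.235578·2.3740 + -0.016074·18.2101 = 0.2666  (Unilever)
  w_5 = 0.235578·1.2798 + -0.016074·11.3659 = 0.1188  (GE)
Σw_i=1.0000  μᵀw=0.1460
σ²=wᵀΣw=λ₁·μ_p+λ₂ = 0.235578·0.146 + -0.016074 = 0.018321 ≈ 0.0183

0.0950  0.4179  -0.0655  0.1672  0.2666  0.1188


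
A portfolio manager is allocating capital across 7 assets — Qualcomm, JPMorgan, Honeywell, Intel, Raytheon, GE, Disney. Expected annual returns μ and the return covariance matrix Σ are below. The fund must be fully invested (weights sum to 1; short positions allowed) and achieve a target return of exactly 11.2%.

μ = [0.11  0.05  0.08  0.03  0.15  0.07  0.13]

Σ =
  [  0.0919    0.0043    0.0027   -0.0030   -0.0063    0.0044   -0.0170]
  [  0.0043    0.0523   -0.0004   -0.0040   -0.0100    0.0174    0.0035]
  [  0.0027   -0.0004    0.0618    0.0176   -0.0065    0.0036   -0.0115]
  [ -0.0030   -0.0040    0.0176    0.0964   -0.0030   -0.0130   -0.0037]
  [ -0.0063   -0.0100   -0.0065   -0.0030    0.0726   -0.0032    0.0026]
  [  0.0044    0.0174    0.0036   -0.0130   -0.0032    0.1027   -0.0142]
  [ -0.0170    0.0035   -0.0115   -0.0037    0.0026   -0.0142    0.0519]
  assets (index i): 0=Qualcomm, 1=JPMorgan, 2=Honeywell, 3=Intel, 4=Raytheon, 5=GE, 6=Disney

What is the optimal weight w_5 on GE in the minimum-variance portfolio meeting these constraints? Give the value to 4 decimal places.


0.0841

g=Σ⁻¹μ = [1.9234  0.7115  1.9896  0.3976  2.4386  1.0497  3.7211]
h=Σ⁻¹𝟙 = [16.3766  16.4174  19.3934  11.4080  19.0806  11.8897  30.9326]
a=μᵀg=1.341267  b=𝟙ᵀg=12.231615  c=𝟙ᵀh=125.498332  D=ac−b²=18.714359
λ₁=(c·0.112−b)/D = (125.498332·0.112−12.231615)/18.714359 = 0.097476
λ₂=(a−b·0.112)/D = (1.341267−12.231615·0.112)/18.714359 = -0.001532
w* = 0.097476·g + -0.001532·h:
  w_0 = 0.097476·1.9234 + -0.001532·16.3766 = 0.1624  (Qualcomm)
  w_1 = 0.097476·0.7115 + -0.001532·16.4174 = 0.0442  (JPMorgan)
  w_2 = 0.097476·1.9896 + -0.001532·19.3934 = 0.1642  (Honeywell)
  w_3 = 0.097476·0.3976 + -0.001532·11.4080 = 0.0213  (Intel)
  w_4 = 0.097476·2.4386 + -0.001532·19.0806 = 0.2085  (Raytheon)
  w_5 = 0.097476·1.0497 + -0.001532·11.8897 = 0.0841  (GE)
  w_6 = 0.097476·3.7211 + -0.001532·30.9326 = 0.3153  (Disney)
Σw_i=1.0000  μᵀw=0.1120
σ²=wᵀΣw=λ₁·μ_p+λ₂ = 0.097476·0.112 + -0.001532 = 0.009385 ≈ 0.0094


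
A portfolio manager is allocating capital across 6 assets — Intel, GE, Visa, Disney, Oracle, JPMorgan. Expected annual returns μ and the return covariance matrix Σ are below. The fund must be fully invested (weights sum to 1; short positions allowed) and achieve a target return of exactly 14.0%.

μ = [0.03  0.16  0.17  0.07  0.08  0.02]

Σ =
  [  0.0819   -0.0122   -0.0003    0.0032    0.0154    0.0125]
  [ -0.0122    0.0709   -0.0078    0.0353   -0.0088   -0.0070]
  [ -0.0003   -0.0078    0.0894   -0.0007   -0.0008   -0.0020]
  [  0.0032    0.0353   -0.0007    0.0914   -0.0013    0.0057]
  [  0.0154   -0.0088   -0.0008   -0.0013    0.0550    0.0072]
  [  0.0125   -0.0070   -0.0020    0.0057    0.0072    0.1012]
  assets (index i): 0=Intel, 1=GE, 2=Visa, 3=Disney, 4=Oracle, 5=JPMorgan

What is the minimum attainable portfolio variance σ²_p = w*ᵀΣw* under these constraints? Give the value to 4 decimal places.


u=Σ⁻¹μ = [0.4586  3.0232  2.1863  -0.3935  1.7947  0.2878]
v=Σ⁻¹𝟙 = [10.3274  18.8123  13.2378  3.1170  17.4204  8.7537]
a=μᵀu=0.990929  b=𝟙ᵀu=7.357119  c=𝟙ᵀv=71.668637  D=ac−b²=16.891311
λ₁=(c·0.140−b)/D = (71.668637·0.140−7.357119)/16.891311 = 0.158454
λ₂=(a−b·0.140)/D = (0.990929−7.357119·0.140)/16.891311 = -0.002313
w* = 0.158454·u + -0.002313·v:
  w_0 = 0.158454·0.4586 + -0.002313·10.3274 = 0.0488  (Intel)
  w_1 = 0.158454·3.0232 + -0.002313·18.8123 = 0.4355  (GE)
  w_2 = 0.158454·2.1863 + -0.002313·13.2378 = 0.3158  (Visa)
  w_3 = 0.158454·-0.3935 + -0.002313·3.1170 = -0.0696  (Disney)
  w_4 = 0.158454·1.7947 + -0.002313·17.4204 = 0.2441  (Oracle)
  w_5 = 0.158454·0.2878 + -0.002313·8.7537 = 0.0254  (JPMorgan)
Σw_i=1.0000  μᵀw=0.1400
σ²=wᵀΣw=λ₁·μ_p+λ₂ = 0.158454·0.140 + -0.002313 = 0.019871 ≈ 0.0199

0.0199


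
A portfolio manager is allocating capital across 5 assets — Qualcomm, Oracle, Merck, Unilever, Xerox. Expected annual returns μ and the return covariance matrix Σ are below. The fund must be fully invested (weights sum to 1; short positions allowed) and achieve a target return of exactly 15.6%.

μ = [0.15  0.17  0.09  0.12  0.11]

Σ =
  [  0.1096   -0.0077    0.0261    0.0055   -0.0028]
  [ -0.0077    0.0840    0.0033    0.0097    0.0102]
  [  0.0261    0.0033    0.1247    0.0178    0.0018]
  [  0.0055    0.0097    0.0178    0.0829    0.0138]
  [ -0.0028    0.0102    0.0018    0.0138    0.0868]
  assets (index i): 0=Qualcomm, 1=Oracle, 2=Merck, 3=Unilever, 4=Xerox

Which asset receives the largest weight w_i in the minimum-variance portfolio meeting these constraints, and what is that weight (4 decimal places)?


Oracle (0.4955)

g=Σ⁻¹μ = [1.4275  1.9256  0.2267  0.9231  0.9356]
h=Σ⁻¹𝟙 = [8.5888  10.4941  4.7091  7.7157  9.2403]
a=μᵀg=0.775557  b=𝟙ᵀg=5.438445  c=𝟙ᵀh=40.747963  D=ac−b²=2.025704
λ₁=(c·0.156−b)/D = (40.747963·0.156−5.438445)/2.025704 = 0.453293
λ₂=(a−b·0.156)/D = (0.775557−5.438445·0.156)/2.025704 = -0.035958
w* = 0.453293·g + -0.035958·h:
  w_0 = 0.453293·1.4275 + -0.035958·8.5888 = 0.3382  (Qualcomm)
  w_1 = 0.453293·1.9256 + -0.035958·10.4941 = 0.4955  (Oracle)
  w_2 = 0.453293·0.2267 + -0.035958·4.7091 = -0.0666  (Merck)
  w_3 = 0.453293·0.9231 + -0.035958·7.7157 = 0.1410  (Unilever)
  w_4 = 0.453293·0.9356 + -0.035958·9.2403 = 0.0918  (Xerox)
Σw_i=1.0000  μᵀw=0.1560
σ²=wᵀΣw=λ₁·μ_p+λ₂ = 0.453293·0.156 + -0.035958 = 0.034756 ≈ 0.0348


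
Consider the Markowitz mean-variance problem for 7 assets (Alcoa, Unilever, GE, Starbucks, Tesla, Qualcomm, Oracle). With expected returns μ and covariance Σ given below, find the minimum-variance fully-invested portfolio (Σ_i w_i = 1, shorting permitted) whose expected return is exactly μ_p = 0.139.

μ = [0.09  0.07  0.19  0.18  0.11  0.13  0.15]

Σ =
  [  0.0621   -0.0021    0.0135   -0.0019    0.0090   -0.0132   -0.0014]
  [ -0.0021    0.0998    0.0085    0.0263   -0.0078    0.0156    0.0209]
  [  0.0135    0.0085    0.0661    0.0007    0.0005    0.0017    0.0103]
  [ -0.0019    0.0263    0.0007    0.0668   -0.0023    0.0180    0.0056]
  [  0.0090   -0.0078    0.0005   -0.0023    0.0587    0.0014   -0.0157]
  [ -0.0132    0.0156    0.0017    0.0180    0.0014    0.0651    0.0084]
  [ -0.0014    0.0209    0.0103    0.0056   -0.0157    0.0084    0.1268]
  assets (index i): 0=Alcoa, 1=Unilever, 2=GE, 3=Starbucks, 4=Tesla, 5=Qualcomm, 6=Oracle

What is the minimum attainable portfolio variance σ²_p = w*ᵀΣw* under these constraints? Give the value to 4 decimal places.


u=Σ⁻¹μ = [0.9972  -0.4304  2.4763  2.4739  2.0045  1.3669  1.1121]
v=Σ⁻¹𝟙 = [14.8373  4.6762  9.7848  9.9483  17.3427  12.9231  7.3365]
a=μᵀu=1.540448  b=𝟙ᵀu=10.000686  c=𝟙ᵀv=76.849021  D=ac−b²=18.368230
λ₁=(c·0.139−b)/D = (76.849021·0.139−10.000686)/18.368230 = 0.037093
λ₂=(a−b·0.139)/D = (1.540448−10.000686·0.139)/18.368230 = 0.008185
w* = 0.037093·u + 0.008185·v:
  w_0 = 0.037093·0.9972 + 0.008185·14.8373 = 0.1584  (Alcoa)
  w_1 = 0.037093·-0.4304 + 0.008185·4.6762 = 0.0223  (Unilever)
  w_2 = 0.037093·2.4763 + 0.008185·9.7848 = 0.1719  (GE)
  w_3 = 0.037093·2.4739 + 0.008185·9.9483 = 0.1732  (Starbucks)
  w_4 = 0.037093·2.0045 + 0.008185·17.3427 = 0.2163  (Tesla)
  w_5 = 0.037093·1.3669 + 0.008185·12.9231 = 0.1565  (Qualcomm)
  w_6 = 0.037093·1.1121 + 0.008185·7.3365 = 0.1013  (Oracle)
Σw_i=1.0000  μᵀw=0.1390
σ²=wᵀΣw=λ₁·μ_p+λ₂ = 0.037093·0.139 + 0.008185 = 0.013341 ≈ 0.0133

0.0133


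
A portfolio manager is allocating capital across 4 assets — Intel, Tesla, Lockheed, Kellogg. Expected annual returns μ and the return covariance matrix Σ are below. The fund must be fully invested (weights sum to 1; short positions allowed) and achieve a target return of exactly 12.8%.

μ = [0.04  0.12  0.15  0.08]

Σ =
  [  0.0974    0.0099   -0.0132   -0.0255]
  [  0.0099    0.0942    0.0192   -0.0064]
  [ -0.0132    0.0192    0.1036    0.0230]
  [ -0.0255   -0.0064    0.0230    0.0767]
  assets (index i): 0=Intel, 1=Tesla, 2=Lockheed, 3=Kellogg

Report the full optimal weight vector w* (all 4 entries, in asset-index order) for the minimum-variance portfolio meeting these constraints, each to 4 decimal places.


x=Σ⁻¹μ = [0.7278  1.0400  1.1177  1.0366]
y=Σ⁻¹𝟙 = [14.5819  8.9780  6.1167  16.8007]
a=μᵀx=0.404503  b=𝟙ᵀx=3.922188  c=𝟙ᵀy=46.477226  D=ac−b²=3.416617
λ₁=(c·0.128−b)/D = (46.477226·0.128−3.922188)/3.416617 = 0.593247
λ₂=(a−b·0.128)/D = (0.404503−3.922188·0.128)/3.416617 = -0.028548
w* = 0.593247·x + -0.028548·y:
  w_0 = 0.593247·0.7278 + -0.028548·14.5819 = 0.0155  (Intel)
  w_1 = 0.593247·1.0400 + -0.028548·8.9780 = 0.3607  (Tesla)
  w_2 = 0.593247·1.1177 + -0.028548·6.1167 = 0.4885  (Lockheed)
  w_3 = 0.593247·1.0366 + -0.028548·16.8007 = 0.1353  (Kellogg)
Σw_i=1.0000  μᵀw=0.1280
σ²=wᵀΣw=λ₁·μ_p+λ₂ = 0.593247·0.128 + -0.028548 = 0.047388 ≈ 0.0474

0.0155  0.3607  0.4885  0.1353


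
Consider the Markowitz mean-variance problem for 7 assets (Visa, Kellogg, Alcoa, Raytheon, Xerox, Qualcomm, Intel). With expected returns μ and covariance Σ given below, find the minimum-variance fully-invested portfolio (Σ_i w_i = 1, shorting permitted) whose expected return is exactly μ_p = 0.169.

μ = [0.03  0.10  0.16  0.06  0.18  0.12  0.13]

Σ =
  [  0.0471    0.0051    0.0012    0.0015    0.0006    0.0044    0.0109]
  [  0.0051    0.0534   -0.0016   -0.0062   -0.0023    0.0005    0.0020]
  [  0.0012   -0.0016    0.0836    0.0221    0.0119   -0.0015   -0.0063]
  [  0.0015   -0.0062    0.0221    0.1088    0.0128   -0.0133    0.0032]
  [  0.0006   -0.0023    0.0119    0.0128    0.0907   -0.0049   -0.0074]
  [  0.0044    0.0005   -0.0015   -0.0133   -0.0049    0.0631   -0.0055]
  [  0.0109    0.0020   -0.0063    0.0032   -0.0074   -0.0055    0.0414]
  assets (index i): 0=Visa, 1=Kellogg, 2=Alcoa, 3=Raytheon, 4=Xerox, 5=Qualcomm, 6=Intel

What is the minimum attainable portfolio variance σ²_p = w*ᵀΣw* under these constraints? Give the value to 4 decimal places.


x=Σ⁻¹μ = [-0.8988  1.9518  1.9624  0.2019  2.2456  2.5883  4.3107]
y=Σ⁻¹𝟙 = [10.5873  18.3330  10.6134  8.2027  12.1066  20.1787  26.3072]
a=μᵀx=1.769499  b=𝟙ᵀx=12.361814  c=𝟙ᵀy=106.329080  D=ac−b²=35.334784
λ₁=(c·0.169−b)/D = (106.329080·0.169−12.361814)/35.334784 = 0.158705
λ₂=(a−b·0.169)/D = (1.769499−12.361814·0.169)/35.334784 = -0.009046
w* = 0.158705·x + -0.009046·y:
  w_0 = 0.158705·-0.8988 + -0.009046·10.5873 = -0.2384  (Visa)
  w_1 = 0.158705·1.9518 + -0.009046·18.3330 = 0.1439  (Kellogg)
  w_2 = 0.158705·1.9624 + -0.009046·10.6134 = 0.2154  (Alcoa)
  w_3 = 0.158705·0.2019 + -0.009046·8.2027 = -0.0422  (Raytheon)
  w_4 = 0.158705·2.2456 + -0.009046·12.1066 = 0.2469  (Xerox)
  w_5 = 0.158705·2.5883 + -0.009046·20.1787 = 0.2282  (Qualcomm)
  w_6 = 0.158705·4.3107 + -0.009046·26.3072 = 0.4461  (Intel)
Σw_i=1.0000  μᵀw=0.1690
σ²=wᵀΣw=λ₁·μ_p+λ₂ = 0.158705·0.169 + -0.009046 = 0.017775 ≈ 0.0178

0.0178


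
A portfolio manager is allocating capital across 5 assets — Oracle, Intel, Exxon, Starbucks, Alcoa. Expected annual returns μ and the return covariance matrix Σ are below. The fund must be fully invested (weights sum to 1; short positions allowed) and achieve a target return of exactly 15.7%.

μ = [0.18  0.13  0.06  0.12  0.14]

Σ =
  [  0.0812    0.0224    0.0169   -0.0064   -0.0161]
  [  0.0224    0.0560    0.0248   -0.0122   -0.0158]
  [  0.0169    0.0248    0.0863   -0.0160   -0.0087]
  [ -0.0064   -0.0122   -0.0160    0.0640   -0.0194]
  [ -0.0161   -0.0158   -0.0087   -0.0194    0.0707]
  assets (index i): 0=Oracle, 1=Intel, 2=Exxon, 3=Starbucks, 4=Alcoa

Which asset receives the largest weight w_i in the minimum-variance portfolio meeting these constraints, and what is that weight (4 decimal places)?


x=Σ⁻¹μ = [2.4214  3.3223  0.5063  4.2411  4.5001]
y=Σ⁻¹𝟙 = [12.4155  24.6196  11.8809  34.6690  33.4487]
a=μᵀx=2.037087  b=𝟙ᵀx=14.991291  c=𝟙ᵀy=117.033694  D=ac−b²=13.669041
λ₁=(c·0.157−b)/D = (117.033694·0.157−14.991291)/13.669041 = 0.247493
λ₂=(a−b·0.157)/D = (2.037087−14.991291·0.157)/13.669041 = -0.023158
w* = 0.247493·x + -0.023158·y:
  w_0 = 0.247493·2.4214 + -0.023158·12.4155 = 0.3118  (Oracle)
  w_1 = 0.247493·3.3223 + -0.023158·24.6196 = 0.2521  (Intel)
  w_2 = 0.247493·0.5063 + -0.023158·11.8809 = -0.1498  (Exxon)
  w_3 = 0.247493·4.2411 + -0.023158·34.6690 = 0.2468  (Starbucks)
  w_4 = 0.247493·4.5001 + -0.023158·33.4487 = 0.3392  (Alcoa)
Σw_i=1.0000  μᵀw=0.1570
σ²=wᵀΣw=λ₁·μ_p+λ₂ = 0.247493·0.157 + -0.023158 = 0.015699 ≈ 0.0157

Alcoa (0.3392)


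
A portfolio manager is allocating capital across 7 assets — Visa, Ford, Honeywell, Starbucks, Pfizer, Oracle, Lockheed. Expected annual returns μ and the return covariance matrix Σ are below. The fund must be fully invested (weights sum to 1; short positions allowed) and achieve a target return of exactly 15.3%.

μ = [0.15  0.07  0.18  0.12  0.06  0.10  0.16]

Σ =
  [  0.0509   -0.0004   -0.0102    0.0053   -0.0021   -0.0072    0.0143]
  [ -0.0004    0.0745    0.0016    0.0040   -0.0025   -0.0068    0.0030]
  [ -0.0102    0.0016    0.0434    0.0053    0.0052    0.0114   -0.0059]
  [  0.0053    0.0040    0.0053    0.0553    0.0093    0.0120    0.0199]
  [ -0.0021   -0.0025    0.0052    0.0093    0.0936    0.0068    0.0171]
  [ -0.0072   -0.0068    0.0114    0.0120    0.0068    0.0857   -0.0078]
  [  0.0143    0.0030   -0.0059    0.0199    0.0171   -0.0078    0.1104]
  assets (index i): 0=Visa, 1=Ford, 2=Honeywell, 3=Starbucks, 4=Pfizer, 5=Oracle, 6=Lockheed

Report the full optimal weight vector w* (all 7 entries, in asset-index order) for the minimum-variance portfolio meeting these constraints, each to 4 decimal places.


x=Σ⁻¹μ = [3.6608  0.8619  4.7934  0.6716  0.1414  0.9026  1.1287]
y=Σ⁻¹𝟙 = [24.2768  13.6601  24.4064  7.0154  7.8526  10.4043  5.1008]
a=μᵀx=1.832198  b=𝟙ᵀx=12.160437  c=𝟙ᵀy=92.716388  D=ac−b²=21.998518
λ₁=(c·0.153−b)/D = (92.716388·0.153−12.160437)/21.998518 = 0.092059
λ₂=(a−b·0.153)/D = (1.832198−12.160437·0.153)/21.998518 = -0.001289
w* = 0.092059·x + -0.001289·y:
  w_0 = 0.092059·3.6608 + -0.001289·24.2768 = 0.3057  (Visa)
  w_1 = 0.092059·0.8619 + -0.001289·13.6601 = 0.0617  (Ford)
  w_2 = 0.092059·4.7934 + -0.001289·24.4064 = 0.4098  (Honeywell)
  w_3 = 0.092059·0.6716 + -0.001289·7.0154 = 0.0528  (Starbucks)
  w_4 = 0.092059·0.1414 + -0.001289·7.8526 = 0.0029  (Pfizer)
  w_5 = 0.092059·0.9026 + -0.001289·10.4043 = 0.0697  (Oracle)
  w_6 = 0.092059·1.1287 + -0.001289·5.1008 = 0.0973  (Lockheed)
Σw_i=1.0000  μᵀw=0.1530
σ²=wᵀΣw=λ₁·μ_p+λ₂ = 0.092059·0.153 + -0.001289 = 0.012796 ≈ 0.0128

0.3057  0.0617  0.4098  0.0528  0.0029  0.0697  0.0973


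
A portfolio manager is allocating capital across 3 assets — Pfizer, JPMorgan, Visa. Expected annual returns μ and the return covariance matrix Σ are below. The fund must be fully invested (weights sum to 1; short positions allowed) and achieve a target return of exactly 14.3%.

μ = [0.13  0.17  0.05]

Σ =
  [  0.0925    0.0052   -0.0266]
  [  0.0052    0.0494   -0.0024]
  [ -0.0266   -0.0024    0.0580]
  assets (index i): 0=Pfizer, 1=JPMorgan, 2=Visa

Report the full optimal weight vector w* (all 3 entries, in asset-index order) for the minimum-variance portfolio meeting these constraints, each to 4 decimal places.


0.2361  0.6176  0.1463

p=Σ⁻¹μ = [1.7337  3.3460  1.7956]
q=Σ⁻¹𝟙 = [17.1590  19.6963  25.9259]
a=μᵀp=0.883985  b=𝟙ᵀp=6.875328  c=𝟙ᵀq=62.781131  D=ac−b²=8.227419
λ₁=(c·0.143−b)/D = (62.781131·0.143−6.875328)/8.227419 = 0.255533
λ₂=(a−b·0.143)/D = (0.883985−6.875328·0.143)/8.227419 = -0.012056
w* = 0.255533·p + -0.012056·q:
  w_0 = 0.255533·1.7337 + -0.012056·17.1590 = 0.2361  (Pfizer)
  w_1 = 0.255533·3.3460 + -0.012056·19.6963 = 0.6176  (JPMorgan)
  w_2 = 0.255533·1.7956 + -0.012056·25.9259 = 0.1463  (Visa)
Σw_i=1.0000  μᵀw=0.1430
σ²=wᵀΣw=λ₁·μ_p+λ₂ = 0.255533·0.143 + -0.012056 = 0.024485 ≈ 0.0245


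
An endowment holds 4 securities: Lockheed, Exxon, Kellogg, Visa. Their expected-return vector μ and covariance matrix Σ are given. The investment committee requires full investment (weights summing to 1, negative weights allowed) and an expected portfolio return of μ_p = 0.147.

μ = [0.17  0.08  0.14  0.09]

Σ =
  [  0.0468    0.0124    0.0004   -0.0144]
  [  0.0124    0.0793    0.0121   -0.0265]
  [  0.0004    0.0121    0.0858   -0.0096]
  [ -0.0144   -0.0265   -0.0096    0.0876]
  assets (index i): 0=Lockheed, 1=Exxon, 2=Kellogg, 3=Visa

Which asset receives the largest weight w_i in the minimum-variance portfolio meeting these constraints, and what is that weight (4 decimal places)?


x=Σ⁻¹μ = [4.0560  0.8226  1.7355  2.1332]
y=Σ⁻¹𝟙 = [23.9811  14.0306  11.9037  20.9065]
a=μᵀx=1.190291  b=𝟙ᵀx=8.747337  c=𝟙ᵀy=70.821895  D=ac−b²=7.782726
λ₁=(c·0.147−b)/D = (70.821895·0.147−8.747337)/7.782726 = 0.213740
λ₂=(a−b·0.147)/D = (1.190291−8.747337·0.147)/7.782726 = -0.012280
w* = 0.213740·x + -0.012280·y:
  w_0 = 0.213740·4.0560 + -0.012280·23.9811 = 0.5725  (Lockheed)
  w_1 = 0.213740·0.8226 + -0.012280·14.0306 = 0.0035  (Exxon)
  w_2 = 0.213740·1.7355 + -0.012280·11.9037 = 0.2248  (Kellogg)
  w_3 = 0.213740·2.1332 + -0.012280·20.9065 = 0.1992  (Visa)
Σw_i=1.0000  μᵀw=0.1470
σ²=wᵀΣw=λ₁·μ_p+λ₂ = 0.213740·0.147 + -0.012280 = 0.019140 ≈ 0.0191

Lockheed (0.5725)


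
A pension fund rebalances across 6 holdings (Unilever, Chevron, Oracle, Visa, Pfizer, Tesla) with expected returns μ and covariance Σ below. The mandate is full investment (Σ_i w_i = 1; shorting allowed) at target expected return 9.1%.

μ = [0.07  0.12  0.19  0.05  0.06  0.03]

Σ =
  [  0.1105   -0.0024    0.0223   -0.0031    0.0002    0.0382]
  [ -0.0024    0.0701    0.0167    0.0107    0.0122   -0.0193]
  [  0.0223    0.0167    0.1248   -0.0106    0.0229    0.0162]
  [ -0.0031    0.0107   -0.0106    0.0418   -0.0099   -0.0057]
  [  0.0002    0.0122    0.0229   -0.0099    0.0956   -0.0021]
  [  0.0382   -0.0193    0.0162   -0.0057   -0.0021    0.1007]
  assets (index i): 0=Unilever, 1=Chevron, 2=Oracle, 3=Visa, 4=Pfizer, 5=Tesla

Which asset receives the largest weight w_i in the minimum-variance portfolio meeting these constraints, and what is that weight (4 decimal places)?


u=Σ⁻¹μ = [0.3353  1.2257  1.3225  1.3512  0.2997  0.2756]
v=Σ⁻¹𝟙 = [5.3228  10.3410  4.5149  26.9288  11.0765  10.9222]
a=μᵀu=0.515644  b=𝟙ᵀu=4.810044  c=𝟙ᵀv=69.106213  D=ac−b²=12.497708
λ₁=(c·0.091−b)/D = (69.106213·0.091−4.810044)/12.497708 = 0.118311
λ₂=(a−b·0.091)/D = (0.515644−4.810044·0.091)/12.497708 = 0.006236
w* = 0.118311·u + 0.006236·v:
  w_0 = 0.118311·0.3353 + 0.006236·5.3228 = 0.0729  (Unilever)
  w_1 = 0.118311·1.2257 + 0.006236·10.3410 = 0.2095  (Chevron)
  w_2 = 0.118311·1.3225 + 0.006236·4.5149 = 0.1846  (Oracle)
  w_3 = 0.118311·1.3512 + 0.006236·26.9288 = 0.3278  (Visa)
  w_4 = 0.118311·0.2997 + 0.006236·11.0765 = 0.1045  (Pfizer)
  w_5 = 0.118311·0.2756 + 0.006236·10.9222 = 0.1007  (Tesla)
Σw_i=1.0000  μᵀw=0.0910
σ²=wᵀΣw=λ₁·μ_p+λ₂ = 0.118311·0.091 + 0.006236 = 0.017002 ≈ 0.0170

Visa (0.3278)


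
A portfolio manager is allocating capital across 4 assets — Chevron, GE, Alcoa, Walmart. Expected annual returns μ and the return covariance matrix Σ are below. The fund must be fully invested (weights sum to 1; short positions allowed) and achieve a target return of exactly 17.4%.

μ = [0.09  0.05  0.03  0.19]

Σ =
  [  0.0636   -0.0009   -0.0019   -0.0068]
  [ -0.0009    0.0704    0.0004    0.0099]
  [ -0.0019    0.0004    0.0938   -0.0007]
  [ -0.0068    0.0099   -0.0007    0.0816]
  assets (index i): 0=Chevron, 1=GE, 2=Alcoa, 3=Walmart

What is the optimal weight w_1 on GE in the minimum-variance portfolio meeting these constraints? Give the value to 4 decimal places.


-0.0810

u=Σ⁻¹μ = [1.6910  0.3887  0.3705  2.4254]
v=Σ⁻¹𝟙 = [17.5451  12.6394  11.0541  12.2784]
a=μᵀu=0.643558  b=𝟙ᵀu=4.875546  c=𝟙ᵀv=53.517007  D=ac−b²=10.670340
λ₁=(c·0.174−b)/D = (53.517007·0.174−4.875546)/10.670340 = 0.415771
λ₂=(a−b·0.174)/D = (0.643558−4.875546·0.174)/10.670340 = -0.019192
w* = 0.415771·u + -0.019192·v:
  w_0 = 0.415771·1.6910 + -0.019192·17.5451 = 0.3663  (Chevron)
  w_1 = 0.415771·0.3887 + -0.019192·12.6394 = -0.0810  (GE)
  w_2 = 0.415771·0.3705 + -0.019192·11.0541 = -0.0581  (Alcoa)
  w_3 = 0.415771·2.4254 + -0.019192·12.2784 = 0.7727  (Walmart)
Σw_i=1.0000  μᵀw=0.1740
σ²=wᵀΣw=λ₁·μ_p+λ₂ = 0.415771·0.174 + -0.019192 = 0.053152 ≈ 0.0532


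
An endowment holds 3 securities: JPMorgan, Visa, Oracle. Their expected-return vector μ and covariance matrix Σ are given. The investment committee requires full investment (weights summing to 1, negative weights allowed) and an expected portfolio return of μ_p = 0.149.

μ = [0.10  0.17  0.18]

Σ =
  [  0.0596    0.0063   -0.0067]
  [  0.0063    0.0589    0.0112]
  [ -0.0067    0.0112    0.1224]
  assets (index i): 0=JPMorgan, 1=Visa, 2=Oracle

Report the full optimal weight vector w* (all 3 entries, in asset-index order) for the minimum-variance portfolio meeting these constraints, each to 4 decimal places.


0.3336  0.4309  0.2355

u=Σ⁻¹μ = [1.5668  2.4656  1.3307]
v=Σ⁻¹𝟙 = [16.2003  13.7624  7.7974]
a=μᵀu=0.815370  b=𝟙ᵀu=5.363179  c=𝟙ᵀv=37.760162  D=ac−b²=2.024826
λ₁=(c·0.149−b)/D = (37.760162·0.149−5.363179)/2.024826 = 0.129930
λ₂=(a−b·0.149)/D = (0.815370−5.363179·0.149)/2.024826 = 0.008029
w* = 0.129930·u + 0.008029·v:
  w_0 = 0.129930·1.5668 + 0.008029·16.2003 = 0.3336  (JPMorgan)
  w_1 = 0.129930·2.4656 + 0.008029·13.7624 = 0.4309  (Visa)
  w_2 = 0.129930·1.3307 + 0.008029·7.7974 = 0.2355  (Oracle)
Σw_i=1.0000  μᵀw=0.1490
σ²=wᵀΣw=λ₁·μ_p+λ₂ = 0.129930·0.149 + 0.008029 = 0.027388 ≈ 0.0274


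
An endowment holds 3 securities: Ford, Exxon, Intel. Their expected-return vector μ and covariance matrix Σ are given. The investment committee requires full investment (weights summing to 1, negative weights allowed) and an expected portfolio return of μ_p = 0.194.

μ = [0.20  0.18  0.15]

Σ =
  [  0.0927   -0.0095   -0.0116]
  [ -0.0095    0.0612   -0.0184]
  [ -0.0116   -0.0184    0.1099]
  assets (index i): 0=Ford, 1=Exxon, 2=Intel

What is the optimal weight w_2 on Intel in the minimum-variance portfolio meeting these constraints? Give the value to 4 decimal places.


x=Σ⁻¹μ = [2.8716  4.0945  2.3535]
y=Σ⁻¹𝟙 = [14.9668  23.0332  14.5353]
a=μᵀx=1.664362  b=𝟙ᵀx=9.319639  c=𝟙ᵀy=52.535336  D=ac−b²=0.582159
λ₁=(c·0.194−b)/D = (52.535336·0.194−9.319639)/0.582159 = 1.498244
λ₂=(a−b·0.194)/D = (1.664362−9.319639·0.194)/0.582159 = -0.246750
w* = 1.498244·x + -0.246750·y:
  w_0 = 1.498244·2.8716 + -0.246750·14.9668 = 0.6093  (Ford)
  w_1 = 1.498244·4.0945 + -0.246750·23.0332 = 0.4511  (Exxon)
  w_2 = 1.498244·2.3535 + -0.246750·14.5353 = -0.0605  (Intel)
Σw_i=1.0000  μᵀw=0.1940
σ²=wᵀΣw=λ₁·μ_p+λ₂ = 1.498244·0.194 + -0.246750 = 0.043909 ≈ 0.0439

-0.0605


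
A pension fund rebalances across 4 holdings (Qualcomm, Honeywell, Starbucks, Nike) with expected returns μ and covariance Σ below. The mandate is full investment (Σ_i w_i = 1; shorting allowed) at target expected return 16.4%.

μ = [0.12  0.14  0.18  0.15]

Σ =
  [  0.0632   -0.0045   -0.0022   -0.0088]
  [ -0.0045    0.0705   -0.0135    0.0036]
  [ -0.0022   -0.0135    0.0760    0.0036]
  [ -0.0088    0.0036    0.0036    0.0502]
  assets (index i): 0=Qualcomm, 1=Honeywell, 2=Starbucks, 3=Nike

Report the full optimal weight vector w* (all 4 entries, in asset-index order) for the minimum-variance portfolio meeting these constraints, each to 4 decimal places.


p=Σ⁻¹μ = [2.6008  2.5211  2.7463  3.0662]
q=Σ⁻¹𝟙 = [20.5603  17.4530  15.8521  21.1361]
a=μᵀp=1.619320  b=𝟙ᵀp=10.934440  c=𝟙ᵀq=75.001445  D=ac−b²=1.889357
λ₁=(c·0.164−b)/D = (75.001445·0.164−10.934440)/1.889357 = 0.722890
λ₂=(a−b·0.164)/D = (1.619320−10.934440·0.164)/1.889357 = -0.092057
w* = 0.722890·p + -0.092057·q:
  w_0 = 0.722890·2.6008 + -0.092057·20.5603 = -0.0126  (Qualcomm)
  w_1 = 0.722890·2.5211 + -0.092057·17.4530 = 0.2158  (Honeywell)
  w_2 = 0.722890·2.7463 + -0.092057·15.8521 = 0.5260  (Starbucks)
  w_3 = 0.722890·3.0662 + -0.092057·21.1361 = 0.2708  (Nike)
Σw_i=1.0000  μᵀw=0.1640
σ²=wᵀΣw=λ₁·μ_p+λ₂ = 0.722890·0.164 + -0.092057 = 0.026497 ≈ 0.0265

-0.0126  0.2158  0.5260  0.2708


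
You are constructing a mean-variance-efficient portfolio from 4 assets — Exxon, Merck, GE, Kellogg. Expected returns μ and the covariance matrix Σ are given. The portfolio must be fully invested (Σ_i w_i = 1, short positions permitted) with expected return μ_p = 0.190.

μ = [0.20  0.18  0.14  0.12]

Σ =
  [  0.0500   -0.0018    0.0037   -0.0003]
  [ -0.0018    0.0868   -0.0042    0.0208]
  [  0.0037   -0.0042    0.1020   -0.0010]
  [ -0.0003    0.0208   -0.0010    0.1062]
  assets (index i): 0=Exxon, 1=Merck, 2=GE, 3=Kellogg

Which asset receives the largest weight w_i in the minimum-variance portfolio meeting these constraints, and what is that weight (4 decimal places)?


g=Σ⁻¹μ = [3.9803  2.0394  1.3195  0.7542]
h=Σ⁻¹𝟙 = [19.7162  10.6001  9.5986  7.4862]
a=μᵀg=1.438388  b=𝟙ᵀg=8.093411  c=𝟙ᵀh=47.401114  D=ac−b²=2.677870
λ₁=(c·0.190−b)/D = (47.401114·0.190−8.093411)/2.677870 = 0.340868
λ₂=(a−b·0.190)/D = (1.438388−8.093411·0.190)/2.677870 = -0.037104
w* = 0.340868·g + -0.037104·h:
  w_0 = 0.340868·3.9803 + -0.037104·19.7162 = 0.6252  (Exxon)
  w_1 = 0.340868·2.0394 + -0.037104·10.6001 = 0.3019  (Merck)
  w_2 = 0.340868·1.3195 + -0.037104·9.5986 = 0.0936  (GE)
  w_3 = 0.340868·0.7542 + -0.037104·7.4862 = -0.0207  (Kellogg)
Σw_i=1.0000  μᵀw=0.1900
σ²=wᵀΣw=λ₁·μ_p+λ₂ = 0.340868·0.190 + -0.037104 = 0.027661 ≈ 0.0277

Exxon (0.6252)
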